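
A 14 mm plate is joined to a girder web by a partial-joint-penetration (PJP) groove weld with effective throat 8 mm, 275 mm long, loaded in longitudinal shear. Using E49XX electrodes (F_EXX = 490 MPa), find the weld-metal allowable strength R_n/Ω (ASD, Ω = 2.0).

R_n/Ω ≈ 323 kN

Effective throat (given) t_e = 8 mm.
A_we = 8 × 275 = 2200 mm².
F_nw = 0.6 F_EXX = 294 MPa.
R_n/Ω = (294 × 2200) / 2.0 × 10⁻³ = 323.4 kN.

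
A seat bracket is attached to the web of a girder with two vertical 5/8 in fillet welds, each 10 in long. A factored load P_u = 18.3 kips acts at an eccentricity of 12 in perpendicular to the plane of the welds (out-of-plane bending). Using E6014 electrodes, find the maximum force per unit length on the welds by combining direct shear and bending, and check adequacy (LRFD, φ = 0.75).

f_max ≈ 6.65 kip/in; adequate

E60XX → F_EXX = 60 ksi.
L_w = 2 × 10 = 20 in; section modulus (unit throat) S = 2 × L²/6 = 33.33 in².
Direct shear f_v = P/L_w = 18.3/20 = 0.915 kip/in.
Moment M = P × e = 18.3 × 12 = 219.6 kip·in; bending f_b = M/S = 6.588 kip/in.
f_max = √(f_v² + f_b²) = √(0.915² + 6.588²) = 6.651 kip/in.
φr_n = 0.75 × 0.6 × 60 × (0.707 × 0.625) = 11.93 kip/in → adequate.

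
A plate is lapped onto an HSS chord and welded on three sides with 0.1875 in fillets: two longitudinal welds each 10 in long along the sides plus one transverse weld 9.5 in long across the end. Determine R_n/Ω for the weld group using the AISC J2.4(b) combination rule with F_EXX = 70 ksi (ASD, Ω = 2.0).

R_n/Ω ≈ 87 kip

t_e = 0.707 × 0.1875 = 0.1326 in.
R_nwl = 0.6 × 70 × 0.1326 × 20 = 111.4 kip (longitudinal, 2 welds).
R_nwt = 0.6 × 70 × 0.1326 × 9.5 = 52.89 kip (transverse, base value).
(i) R_nwl + R_nwt = 164.2 kip; (ii) 0.85 R_nwl + 1.5 R_nwt = 174 kip.
R_n = max = 174 kip [governs: (ii)]; R_n/Ω = 86.99 kip.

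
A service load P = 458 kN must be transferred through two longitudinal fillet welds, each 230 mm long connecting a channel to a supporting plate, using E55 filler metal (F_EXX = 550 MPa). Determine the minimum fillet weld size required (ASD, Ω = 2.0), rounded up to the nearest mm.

Total weld length L = 460 mm.
Required throat t_e = P × Ω / (0.6 F_EXX × L) = 458 × 2.0 / (0.6 × 550 × 460 × 10⁻³) = 6.034 mm.
Required leg w = t_e / 0.707 = 8.535 mm → use 9 mm.

w = 9 mm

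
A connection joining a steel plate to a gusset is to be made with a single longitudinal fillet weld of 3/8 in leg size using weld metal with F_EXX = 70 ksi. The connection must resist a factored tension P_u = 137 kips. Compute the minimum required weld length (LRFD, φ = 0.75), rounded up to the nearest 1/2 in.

Throat t_e = 0.707 × 0.375 = 0.2651 in.
φr_n = 0.75 × 0.6 × 70 × 0.2651 = 8.351 kips/in.
L_req = P_u / φr_n = 137 / 8.351 = 16.4 in total.
Round up → use L = 16.5 in.

L = 16.5 in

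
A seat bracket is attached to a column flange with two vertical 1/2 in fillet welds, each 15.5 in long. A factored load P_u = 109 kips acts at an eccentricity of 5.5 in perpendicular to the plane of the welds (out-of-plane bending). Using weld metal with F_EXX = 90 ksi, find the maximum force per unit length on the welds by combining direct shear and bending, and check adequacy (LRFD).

f_max ≈ 8.27 kip/in; adequate

L_w = 2 × 15.5 = 31 in; section modulus (unit throat) S = 2 × L²/6 = 80.08 in².
Direct shear f_v = P/L_w = 109/31 = 3.516 kip/in.
Moment M = P × e = 109 × 5.5 = 599.5 kip·in; bending f_b = M/S = 7.486 kip/in.
f_max = √(f_v² + f_b²) = √(3.516² + 7.486²) = 8.271 kip/in.
φr_n = 0.75 × 0.6 × 90 × (0.707 × 0.5) = 14.32 kip/in → adequate.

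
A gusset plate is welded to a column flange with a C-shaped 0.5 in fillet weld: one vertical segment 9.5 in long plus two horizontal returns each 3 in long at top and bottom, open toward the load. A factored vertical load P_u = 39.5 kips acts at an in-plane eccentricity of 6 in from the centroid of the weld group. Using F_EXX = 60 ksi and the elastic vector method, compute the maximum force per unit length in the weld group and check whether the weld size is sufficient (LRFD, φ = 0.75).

f_max ≈ 7.27 kip/in; adequate

Total weld length L_w = 15.5 in. Treat welds as unit-width lines.
Centroid: x̄ = 2×3×1.5 / 15.5 = 0.5806 in from the vertical weld.
Polar moment about centroid: J = I_x + I_y = [9.5³/12 + 2×3×4.75²] + [9.5×0.5806² + 2(3³/12 + 3×0.9194²)] = 219.6 in³.
Direct shear f_v = P/L_w = 39.5 / 15.5 = 2.548 kip/in (vertical).
Torsion M = P·e = 39.5 × 6 = 237 kip·in.
Critical point at (x, y) = (2.419, 4.75) from centroid. f_tx = M·y/J = 5.126 kip/in; f_ty = M·x/J = 2.611 kip/in.
Resultant f_max = √[f_tx² + (f_v + f_ty)²] = √[5.126² + (2.548 + 2.611)²] = 7.273 kip/in.
Capacity per unit length: φr_n = 0.75 × 0.6 × 60 × (0.707 × 0.5) = 9.544 kip/in.
7.273 ≤ 9.544 → adequate.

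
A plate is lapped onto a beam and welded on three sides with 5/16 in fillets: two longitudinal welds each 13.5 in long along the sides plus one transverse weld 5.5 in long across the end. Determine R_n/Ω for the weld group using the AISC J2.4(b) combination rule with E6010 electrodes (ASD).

R_n/Ω ≈ 129 kips

E60XX → F_EXX = 60 ksi.
t_e = 0.707 × 0.3125 = 0.2209 in.
R_nwl = 0.6 × 60 × 0.2209 × 27 = 214.8 kips (longitudinal, 2 welds).
R_nwt = 0.6 × 60 × 0.2209 × 5.5 = 43.75 kips (transverse, base value).
(i) R_nwl + R_nwt = 258.5 kips; (ii) 0.85 R_nwl + 1.5 R_nwt = 248.2 kips.
R_n = max = 258.5 kips [governs: (i)]; R_n/Ω = 129.2 kips.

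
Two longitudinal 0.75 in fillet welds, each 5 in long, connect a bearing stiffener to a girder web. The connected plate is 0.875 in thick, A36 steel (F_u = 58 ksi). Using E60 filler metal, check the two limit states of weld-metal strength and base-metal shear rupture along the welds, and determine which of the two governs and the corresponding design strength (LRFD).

φR_n ≈ 143 kips (weld metal governs)

E60XX → F_EXX = 60 ksi.
t_e = 0.707 × 0.75 = 0.5302 in; L = 10 in.
Weld metal: φR_n = 0.75 × 0.6 × 60 × 0.5302 × 10 = 143.2 kips.
Base metal (shear rupture): φR_n = 0.75 × 0.6 × 58 × 0.875 × 10 = 228.4 kips.
Governing: weld metal.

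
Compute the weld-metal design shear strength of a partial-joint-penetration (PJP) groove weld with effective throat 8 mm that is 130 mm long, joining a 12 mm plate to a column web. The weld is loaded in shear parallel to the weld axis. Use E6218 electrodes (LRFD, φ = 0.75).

φR_n ≈ 290 kN

E62XX → F_EXX = 620 MPa.
Effective throat (given) t_e = 8 mm.
A_we = 8 × 130 = 1040 mm².
F_nw = 0.6 F_EXX = 372 MPa.
φR_n = 0.75 × 372 × 1040 × 10⁻³ = 290.2 kN.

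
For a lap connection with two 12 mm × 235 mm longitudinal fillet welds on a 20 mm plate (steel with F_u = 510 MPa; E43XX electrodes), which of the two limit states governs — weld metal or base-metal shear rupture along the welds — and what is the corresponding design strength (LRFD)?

φR_n ≈ 772 kN (weld metal governs)

E43XX → F_EXX = 430 MPa.
t_e = 0.707 × 12 = 8.484 mm; L = 470 mm.
Weld metal: φR_n = 0.75 × 0.6 × 430 × 8.484 × 470 × 10⁻³ = 771.6 kN.
Base metal (shear rupture): φR_n = 0.75 × 0.6 × 510 × 20 × 470 × 10⁻³ = 2157 kN.
Governing: weld metal.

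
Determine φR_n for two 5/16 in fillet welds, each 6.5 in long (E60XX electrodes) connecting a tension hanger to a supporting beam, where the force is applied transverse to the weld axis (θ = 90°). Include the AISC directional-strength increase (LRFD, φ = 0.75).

E60XX → F_EXX = 60 ksi.
t_e = 0.707 × 0.3125 = 0.2209 in; A_we = 0.2209 × 13 = 2.872 in².
Directional factor: 1.0 + 0.5 sin^1.5(90°) = 1.5.
F_nw = 0.6 × 60 × 1.5 = 54 ksi.
φR_n = 0.75 × 54 × 2.872 = 116.3 kip.

φR_n ≈ 116 kip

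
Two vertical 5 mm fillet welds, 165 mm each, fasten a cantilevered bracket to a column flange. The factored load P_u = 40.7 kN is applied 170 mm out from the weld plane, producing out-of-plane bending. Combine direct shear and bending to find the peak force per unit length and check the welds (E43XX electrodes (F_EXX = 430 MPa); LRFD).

f_max ≈ 772 N/mm; NOT adequate

L_w = 2 × 165 = 330 mm; section modulus (unit throat) S = 2 × L²/6 = 9075 mm².
Direct shear f_v = P/L_w = 40.7×10³/330 = 123.3 N/mm.
Moment M = P × e = 40.7×10³ × 170 = 6919000 N·mm; bending f_b = M/S = 762.4 N/mm.
f_max = √(f_v² + f_b²) = √(123.3² + 762.4²) = 772.3 N/mm.
φr_n = 0.75 × 0.6 × 430 × (0.707 × 5) = 684 N/mm → NOT adequate.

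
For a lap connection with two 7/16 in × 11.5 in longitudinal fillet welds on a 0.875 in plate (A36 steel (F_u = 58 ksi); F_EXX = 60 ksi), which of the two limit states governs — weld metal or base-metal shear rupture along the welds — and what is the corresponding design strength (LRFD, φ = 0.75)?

φR_n ≈ 192 kip (weld metal governs)

t_e = 0.707 × 0.4375 = 0.3093 in; L = 23 in.
Weld metal: φR_n = 0.75 × 0.6 × 60 × 0.3093 × 23 = 192.1 kip.
Base metal (shear rupture): φR_n = 0.75 × 0.6 × 58 × 0.875 × 23 = 525.3 kip.
Governing: weld metal.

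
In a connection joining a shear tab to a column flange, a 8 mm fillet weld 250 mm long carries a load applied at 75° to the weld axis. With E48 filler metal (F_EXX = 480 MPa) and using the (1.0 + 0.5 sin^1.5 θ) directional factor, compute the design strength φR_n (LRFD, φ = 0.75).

φR_n ≈ 450 kN

t_e = 0.707 × 8 = 5.656 mm; A_we = 5.656 × 250 = 1414 mm².
Directional factor: 1.0 + 0.5 sin^1.5(75°) = 1.475.
F_nw = 0.6 × 480 × 1.475 = 424.7 MPa.
φR_n = 0.75 × 424.7 × 1414 × 10⁻³ = 450.4 kN.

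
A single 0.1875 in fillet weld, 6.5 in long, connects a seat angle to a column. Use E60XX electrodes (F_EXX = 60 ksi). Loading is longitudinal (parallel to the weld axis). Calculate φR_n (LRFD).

φR_n ≈ 23.3 kip

Effective throat t_e = 0.707 × 0.1875 = 0.1326 in.
Total length L = 6.5 in; A_we = 0.1326 × 6.5 = 0.8617 in².
F_nw = 0.6 F_EXX = 0.6 × 60 = 36 ksi.
φR_n = 0.75 × 36 × 0.8617 = 23.26 kip.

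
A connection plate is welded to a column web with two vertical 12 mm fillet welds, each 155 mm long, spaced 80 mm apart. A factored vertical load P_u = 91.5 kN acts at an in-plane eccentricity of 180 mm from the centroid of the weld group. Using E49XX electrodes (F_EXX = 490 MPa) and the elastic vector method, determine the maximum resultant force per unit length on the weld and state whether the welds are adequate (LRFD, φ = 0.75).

Total weld length L_w = 310 mm. Treat welds as unit-width lines.
Polar moment about centroid: J = 2[d³/12 + d(b/2)²] = 2[155³/12 + 155×40²] = 1117000 mm³.
Direct shear f_v = P/L_w = 91.5×10³ / 310 = 295.2 N/mm (vertical).
Torsion M = P·e = 91.5×10³ × 180 = 16470000 N·mm.
Critical point at (x, y) = (40, 77.5) from centroid. f_tx = M·y/J = 1143 N/mm; f_ty = M·x/J = 590 N/mm.
Resultant f_max = √[f_tx² + (f_v + f_ty)²] = √[1143² + (295.2 + 590)²] = 1446 N/mm.
Capacity per unit length: φr_n = 0.75 × 0.6 × 490 × (0.707 × 12) = 1871 N/mm.
1446 ≤ 1871 → adequate.

f_max ≈ 1450 N/mm; adequate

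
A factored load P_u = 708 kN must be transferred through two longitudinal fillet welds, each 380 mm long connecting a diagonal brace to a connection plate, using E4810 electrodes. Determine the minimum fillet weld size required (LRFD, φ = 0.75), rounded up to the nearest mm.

w = 7 mm

E48XX → F_EXX = 480 MPa.
Total weld length L = 760 mm.
Required throat t_e = P_u / (φ × 0.6 F_EXX × L) = 708 / (0.75 × 0.6 × 480 × 760 × 10⁻³) = 4.313 mm.
Required leg w = t_e / 0.707 = 6.1 mm → use 7 mm.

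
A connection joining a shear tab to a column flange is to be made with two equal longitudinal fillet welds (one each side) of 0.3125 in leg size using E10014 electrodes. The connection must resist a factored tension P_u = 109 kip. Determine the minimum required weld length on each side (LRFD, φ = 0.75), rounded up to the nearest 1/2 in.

E100XX → F_EXX = 100 ksi.
Throat t_e = 0.707 × 0.3125 = 0.2209 in.
φr_n = 0.75 × 0.6 × 100 × 0.2209 = 9.942 kip/in.
L_req = P_u / φr_n = 109 / 9.942 = 10.96 in total.
Per side: 10.96 / 2 = 5.482 in.
Round up → use L = 5.5 in on each side.

L = 5.5 in on each side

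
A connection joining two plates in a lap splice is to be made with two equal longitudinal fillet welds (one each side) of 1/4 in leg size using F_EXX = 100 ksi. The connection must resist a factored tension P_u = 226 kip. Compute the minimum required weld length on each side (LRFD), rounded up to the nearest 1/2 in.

Throat t_e = 0.707 × 0.25 = 0.1767 in.
φr_n = 0.75 × 0.6 × 100 × 0.1767 = 7.954 kip/in.
L_req = P_u / φr_n = 226 / 7.954 = 28.41 in total.
Per side: 28.41 / 2 = 14.21 in.
Round up → use L = 14.5 in on each side.

L = 14.5 in on each side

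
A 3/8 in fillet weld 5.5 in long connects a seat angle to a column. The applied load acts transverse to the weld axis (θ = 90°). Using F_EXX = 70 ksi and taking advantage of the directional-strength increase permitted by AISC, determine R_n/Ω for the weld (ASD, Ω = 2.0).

R_n/Ω ≈ 45.9 kip

t_e = 0.707 × 0.375 = 0.2651 in; A_we = 0.2651 × 5.5 = 1.458 in².
Directional factor: 1.0 + 0.5 sin^1.5(90°) = 1.5.
F_nw = 0.6 × 70 × 1.5 = 63 ksi.
R_n/Ω = (63 × 1.458) / 2.0 = 45.93 kip.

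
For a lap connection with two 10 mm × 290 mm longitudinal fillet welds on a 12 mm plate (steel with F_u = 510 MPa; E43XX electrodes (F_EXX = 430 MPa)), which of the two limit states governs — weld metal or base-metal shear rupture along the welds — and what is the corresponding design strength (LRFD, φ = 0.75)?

t_e = 0.707 × 10 = 7.07 mm; L = 580 mm.
Weld metal: φR_n = 0.75 × 0.6 × 430 × 7.07 × 580 × 10⁻³ = 793.5 kN.
Base metal (shear rupture): φR_n = 0.75 × 0.6 × 510 × 12 × 580 × 10⁻³ = 1597 kN.
Governing: weld metal.

φR_n ≈ 793 kN (weld metal governs)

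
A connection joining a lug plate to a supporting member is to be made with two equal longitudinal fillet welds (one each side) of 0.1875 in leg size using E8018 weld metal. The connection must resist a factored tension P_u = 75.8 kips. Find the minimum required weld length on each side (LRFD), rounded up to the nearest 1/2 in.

E80XX → F_EXX = 80 ksi.
Throat t_e = 0.707 × 0.1875 = 0.1326 in.
φr_n = 0.75 × 0.6 × 80 × 0.1326 = 4.772 kips/in.
L_req = P_u / φr_n = 75.8 / 4.772 = 15.88 in total.
Per side: 15.88 / 2 = 7.942 in.
Round up → use L = 8 in on each side.

L = 8 in on each side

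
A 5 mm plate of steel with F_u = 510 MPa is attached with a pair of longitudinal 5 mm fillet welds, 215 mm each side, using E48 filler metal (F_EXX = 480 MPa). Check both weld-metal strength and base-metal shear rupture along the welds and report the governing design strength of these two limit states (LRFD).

t_e = 0.707 × 5 = 3.535 mm; L = 430 mm.
Weld metal: φR_n = 0.75 × 0.6 × 480 × 3.535 × 430 × 10⁻³ = 328.3 kN.
Base metal (shear rupture): φR_n = 0.75 × 0.6 × 510 × 5 × 430 × 10⁻³ = 493.4 kN.
Governing: weld metal.

φR_n ≈ 328 kN (weld metal governs)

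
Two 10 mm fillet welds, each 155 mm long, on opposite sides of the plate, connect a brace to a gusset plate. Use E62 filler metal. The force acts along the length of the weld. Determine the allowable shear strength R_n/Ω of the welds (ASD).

R_n/Ω ≈ 408 kN

E62XX → F_EXX = 620 MPa.
Effective throat t_e = 0.707 × 10 = 7.07 mm.
Total length L = 310 mm; A_we = 7.07 × 310 = 2192 mm².
F_nw = 0.6 F_EXX = 0.6 × 620 = 372 MPa.
R_n = 372 × 2192 × 10⁻³ = 815.3 kN; R_n/Ω = 815.3/2.0 = 407.7 kN.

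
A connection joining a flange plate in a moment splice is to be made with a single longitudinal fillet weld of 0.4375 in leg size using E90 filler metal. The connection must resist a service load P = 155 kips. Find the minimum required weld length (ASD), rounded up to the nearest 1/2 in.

E90XX → F_EXX = 90 ksi.
Throat t_e = 0.707 × 0.4375 = 0.3093 in.
r_n/Ω = (0.6 × 90 × 0.3093) / 2.0 = 8.351 kip/in.
L_req = P / (r_n/Ω) = 155 / 8.351 = 18.56 in total.
Round up → use L = 19 in.

L = 19 in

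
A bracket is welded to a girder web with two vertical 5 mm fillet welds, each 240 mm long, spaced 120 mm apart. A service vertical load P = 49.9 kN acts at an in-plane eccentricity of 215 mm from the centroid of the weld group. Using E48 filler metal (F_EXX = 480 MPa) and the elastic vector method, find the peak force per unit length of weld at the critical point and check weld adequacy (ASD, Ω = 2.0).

Total weld length L_w = 480 mm. Treat welds as unit-width lines.
Polar moment about centroid: J = 2[d³/12 + d(b/2)²] = 2[240³/12 + 240×60²] = 4032000 mm³.
Direct shear f_v = P/L_w = 49.9×10³ / 480 = 104 N/mm (vertical).
Torsion M = P·e = 49.9×10³ × 215 = 10728000 N·mm.
Critical point at (x, y) = (60, 120) from centroid. f_tx = M·y/J = 319.3 N/mm; f_ty = M·x/J = 159.7 N/mm.
Resultant f_max = √[f_tx² + (f_v + f_ty)²] = √[319.3² + (104 + 159.7)²] = 414.1 N/mm.
Capacity per unit length: r_n/Ω = (1/2.0) × 0.6 × 480 × (0.707 × 5) = 509 N/mm.
414.1 ≤ 509 → adequate.

f_max ≈ 414 N/mm; adequate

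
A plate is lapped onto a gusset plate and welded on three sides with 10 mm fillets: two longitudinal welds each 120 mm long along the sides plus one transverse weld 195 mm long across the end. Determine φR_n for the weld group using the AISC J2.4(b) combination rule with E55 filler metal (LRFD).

E55XX → F_EXX = 550 MPa.
t_e = 0.707 × 10 = 7.07 mm.
R_nwl = 0.6 × 550 × 7.07 × 240 × 10⁻³ = 559.9 kN (longitudinal, 2 welds).
R_nwt = 0.6 × 550 × 7.07 × 195 × 10⁻³ = 455 kN (transverse, base value).
(i) R_nwl + R_nwt = 1015 kN; (ii) 0.85 R_nwl + 1.5 R_nwt = 1158 kN.
R_n = max = 1158 kN [governs: (ii)]; φR_n = 868.8 kN.

φR_n ≈ 869 kN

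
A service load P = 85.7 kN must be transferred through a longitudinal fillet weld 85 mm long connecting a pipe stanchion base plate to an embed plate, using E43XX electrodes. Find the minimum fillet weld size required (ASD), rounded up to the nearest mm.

E43XX → F_EXX = 430 MPa.
Total weld length L = 85 mm.
Required throat t_e = P × Ω / (0.6 F_EXX × L) = 85.7 × 2.0 / (0.6 × 430 × 85 × 10⁻³) = 7.816 mm.
Required leg w = t_e / 0.707 = 11.05 mm → use 12 mm.

w = 12 mm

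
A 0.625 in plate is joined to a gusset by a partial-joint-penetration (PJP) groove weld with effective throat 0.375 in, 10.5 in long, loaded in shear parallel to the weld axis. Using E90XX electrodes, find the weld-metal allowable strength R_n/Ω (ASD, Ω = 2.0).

R_n/Ω ≈ 106 kip

E90XX → F_EXX = 90 ksi.
Effective throat (given) t_e = 0.375 in.
A_we = 0.375 × 10.5 = 3.938 in².
F_nw = 0.6 F_EXX = 54 ksi.
R_n/Ω = (54 × 3.938) / 2.0 = 106.3 kip.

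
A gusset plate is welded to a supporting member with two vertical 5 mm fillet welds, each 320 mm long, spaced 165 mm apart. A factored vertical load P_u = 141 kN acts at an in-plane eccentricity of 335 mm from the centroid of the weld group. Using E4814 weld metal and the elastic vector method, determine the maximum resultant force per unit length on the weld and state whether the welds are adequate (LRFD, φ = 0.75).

E48XX → F_EXX = 480 MPa.
Total weld length L_w = 640 mm. Treat welds as unit-width lines.
Polar moment about centroid: J = 2[d³/12 + d(b/2)²] = 2[320³/12 + 320×82.5²] = 9817000 mm³.
Direct shear f_v = P/L_w = 141×10³ / 640 = 220.3 N/mm (vertical).
Torsion M = P·e = 141×10³ × 335 = 47235000 N·mm.
Critical point at (x, y) = (82.5, 160) from centroid. f_tx = M·y/J = 769.8 N/mm; f_ty = M·x/J = 396.9 N/mm.
Resultant f_max = √[f_tx² + (f_v + f_ty)²] = √[769.8² + (220.3 + 396.9)²] = 986.7 N/mm.
Capacity per unit length: φr_n = 0.75 × 0.6 × 480 × (0.707 × 5) = 763.6 N/mm.
986.7 > 763.6 → NOT adequate.

f_max ≈ 987 N/mm; NOT adequate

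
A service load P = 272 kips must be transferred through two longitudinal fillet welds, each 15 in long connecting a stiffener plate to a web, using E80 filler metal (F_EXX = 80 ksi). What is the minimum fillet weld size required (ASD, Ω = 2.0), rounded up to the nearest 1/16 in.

Total weld length L = 30 in.
Required throat t_e = P × Ω / (0.6 F_EXX × L) = 272 × 2.0 / (0.6 × 80 × 30) = 0.3778 in.
Required leg w = t_e / 0.707 = 0.5343 in → use 9/16 in.

w = 9/16 in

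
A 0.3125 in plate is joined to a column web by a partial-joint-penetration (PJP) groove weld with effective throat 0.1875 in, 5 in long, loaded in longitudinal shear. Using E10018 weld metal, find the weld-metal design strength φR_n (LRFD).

φR_n ≈ 42.2 kip

E100XX → F_EXX = 100 ksi.
Effective throat (given) t_e = 0.1875 in.
A_we = 0.1875 × 5 = 0.9375 in².
F_nw = 0.6 F_EXX = 60 ksi.
φR_n = 0.75 × 60 × 0.9375 = 42.19 kip.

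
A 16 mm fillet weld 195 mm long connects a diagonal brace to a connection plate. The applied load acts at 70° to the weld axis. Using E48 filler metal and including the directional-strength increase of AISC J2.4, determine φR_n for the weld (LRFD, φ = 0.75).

φR_n ≈ 693 kN

E48XX → F_EXX = 480 MPa.
t_e = 0.707 × 16 = 11.31 mm; A_we = 11.31 × 195 = 2206 mm².
Directional factor: 1.0 + 0.5 sin^1.5(70°) = 1.455.
F_nw = 0.6 × 480 × 1.455 = 419.2 MPa.
φR_n = 0.75 × 419.2 × 2206 × 10⁻³ = 693.5 kN.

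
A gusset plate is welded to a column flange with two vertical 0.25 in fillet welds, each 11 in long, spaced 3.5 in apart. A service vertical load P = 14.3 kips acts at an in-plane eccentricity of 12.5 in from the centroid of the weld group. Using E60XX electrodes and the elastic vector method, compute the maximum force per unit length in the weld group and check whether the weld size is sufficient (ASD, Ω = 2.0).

f_max ≈ 3.81 kip/in; NOT adequate

E60XX → F_EXX = 60 ksi.
Total weld length L_w = 22 in. Treat welds as unit-width lines.
Polar moment about centroid: J = 2[d³/12 + d(b/2)²] = 2[11³/12 + 11×1.75²] = 289.2 in³.
Direct shear f_v = P/L_w = 14.3 / 22 = 0.65 kip/in (vertical).
Torsion M = P·e = 14.3 × 12.5 = 178.75 kip·in.
Critical point at (x, y) = (1.75, 5.5) from centroid. f_tx = M·y/J = 3.399 kip/in; f_ty = M·x/J = 1.082 kip/in.
Resultant f_max = √[f_tx² + (f_v + f_ty)²] = √[3.399² + (0.65 + 1.082)²] = 3.815 kip/in.
Capacity per unit length: r_n/Ω = (1/2.0) × 0.6 × 60 × (0.707 × 0.25) = 3.181 kip/in.
3.815 > 3.181 → NOT adequate.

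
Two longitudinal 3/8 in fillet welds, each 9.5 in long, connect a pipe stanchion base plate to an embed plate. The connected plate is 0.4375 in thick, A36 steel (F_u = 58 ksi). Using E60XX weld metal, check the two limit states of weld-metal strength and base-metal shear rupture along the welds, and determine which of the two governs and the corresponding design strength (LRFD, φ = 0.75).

E60XX → F_EXX = 60 ksi.
t_e = 0.707 × 0.375 = 0.2651 in; L = 19 in.
Weld metal: φR_n = 0.75 × 0.6 × 60 × 0.2651 × 19 = 136 kip.
Base metal (shear rupture): φR_n = 0.75 × 0.6 × 58 × 0.4375 × 19 = 217 kip.
Governing: weld metal.

φR_n ≈ 136 kip (weld metal governs)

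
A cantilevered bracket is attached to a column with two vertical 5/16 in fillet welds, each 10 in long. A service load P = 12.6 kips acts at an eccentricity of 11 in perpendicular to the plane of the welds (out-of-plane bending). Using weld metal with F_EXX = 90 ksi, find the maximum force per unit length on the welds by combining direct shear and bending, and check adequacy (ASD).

L_w = 2 × 10 = 20 in; section modulus (unit throat) S = 2 × L²/6 = 33.33 in².
Direct shear f_v = P/L_w = 12.6/20 = 0.63 kip/in.
Moment M = P × e = 12.6 × 11 = 138.6 kip·in; bending f_b = M/S = 4.158 kip/in.
f_max = √(f_v² + f_b²) = √(0.63² + 4.158²) = 4.205 kip/in.
r_n/Ω = (1/2.0) × 0.6 × 90 × (0.707 × 0.3125) = 5.965 kip/in → adequate.

f_max ≈ 4.21 kip/in; adequate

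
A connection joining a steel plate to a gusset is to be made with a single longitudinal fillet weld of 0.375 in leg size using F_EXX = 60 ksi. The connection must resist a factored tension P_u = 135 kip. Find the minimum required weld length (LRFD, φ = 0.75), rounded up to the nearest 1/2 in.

Throat t_e = 0.707 × 0.375 = 0.2651 in.
φr_n = 0.75 × 0.6 × 60 × 0.2651 = 7.158 kip/in.
L_req = P_u / φr_n = 135 / 7.158 = 18.86 in total.
Round up → use L = 19 in.

L = 19 in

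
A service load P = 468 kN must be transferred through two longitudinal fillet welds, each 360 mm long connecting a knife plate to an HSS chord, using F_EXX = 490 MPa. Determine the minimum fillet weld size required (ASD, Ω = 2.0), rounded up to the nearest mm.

Total weld length L = 720 mm.
Required throat t_e = P × Ω / (0.6 F_EXX × L) = 468 × 2.0 / (0.6 × 490 × 720 × 10⁻³) = 4.422 mm.
Required leg w = t_e / 0.707 = 6.254 mm → use 7 mm.

w = 7 mm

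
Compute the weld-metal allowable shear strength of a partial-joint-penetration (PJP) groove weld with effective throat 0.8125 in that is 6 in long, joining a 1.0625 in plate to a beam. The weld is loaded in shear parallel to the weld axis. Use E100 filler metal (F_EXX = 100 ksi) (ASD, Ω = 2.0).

Effective throat (given) t_e = 0.8125 in.
A_we = 0.8125 × 6 = 4.875 in².
F_nw = 0.6 F_EXX = 60 ksi.
R_n/Ω = (60 × 4.875) / 2.0 = 146.2 kip.

R_n/Ω ≈ 146 kip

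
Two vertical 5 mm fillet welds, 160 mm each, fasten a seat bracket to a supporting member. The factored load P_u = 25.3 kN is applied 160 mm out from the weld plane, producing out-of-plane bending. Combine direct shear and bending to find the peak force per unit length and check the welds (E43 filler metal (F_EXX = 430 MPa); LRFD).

f_max ≈ 481 N/mm; adequate

L_w = 2 × 160 = 320 mm; section modulus (unit throat) S = 2 × L²/6 = 8533 mm².
Direct shear f_v = P/L_w = 25.3×10³/320 = 79.06 N/mm.
Moment M = P × e = 25.3×10³ × 160 = 4048000 N·mm; bending f_b = M/S = 474.4 N/mm.
f_max = √(f_v² + f_b²) = √(79.06² + 474.4²) = 480.9 N/mm.
φr_n = 0.75 × 0.6 × 430 × (0.707 × 5) = 684 N/mm → adequate.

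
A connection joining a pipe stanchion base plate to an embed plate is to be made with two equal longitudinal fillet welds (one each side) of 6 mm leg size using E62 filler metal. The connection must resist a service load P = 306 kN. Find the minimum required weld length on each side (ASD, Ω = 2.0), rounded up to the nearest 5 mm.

E62XX → F_EXX = 620 MPa.
Throat t_e = 0.707 × 6 = 4.242 mm.
r_n/Ω = (0.6 × 620 × 4.242) / 2.0 = 789 N/mm = 0.789 kN/mm.
L_req = P / (r_n/Ω) = 306 / 0.789 = 387.8 mm total.
Per side: 387.8 / 2 = 193.9 mm.
Round up → use L = 195 mm on each side.

L = 195 mm on each side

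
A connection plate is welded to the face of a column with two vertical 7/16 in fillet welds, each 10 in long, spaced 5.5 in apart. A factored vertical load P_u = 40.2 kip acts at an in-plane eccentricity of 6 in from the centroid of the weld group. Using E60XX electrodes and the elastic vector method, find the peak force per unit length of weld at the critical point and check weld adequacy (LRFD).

f_max ≈ 5.58 kip/in; adequate

E60XX → F_EXX = 60 ksi.
Total weld length L_w = 20 in. Treat welds as unit-width lines.
Polar moment about centroid: J = 2[d³/12 + d(b/2)²] = 2[10³/12 + 10×2.75²] = 317.9 in³.
Direct shear f_v = P/L_w = 40.2 / 20 = 2.01 kip/in (vertical).
Torsion M = P·e = 40.2 × 6 = 241.2 kip·in.
Critical point at (x, y) = (2.75, 5) from centroid. f_tx = M·y/J = 3.793 kip/in; f_ty = M·x/J = 2.086 kip/in.
Resultant f_max = √[f_tx² + (f_v + f_ty)²] = √[3.793² + (2.01 + 2.086)²] = 5.583 kip/in.
Capacity per unit length: φr_n = 0.75 × 0.6 × 60 × (0.707 × 0.4375) = 8.351 kip/in.
5.583 ≤ 8.351 → adequate.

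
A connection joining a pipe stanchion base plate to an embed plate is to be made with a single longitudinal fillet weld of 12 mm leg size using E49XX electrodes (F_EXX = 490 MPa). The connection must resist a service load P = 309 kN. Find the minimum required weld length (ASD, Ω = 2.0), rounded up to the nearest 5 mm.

L = 250 mm

Throat t_e = 0.707 × 12 = 8.484 mm.
r_n/Ω = (0.6 × 490 × 8.484) / 2.0 = 1247 N/mm = 1.247 kN/mm.
L_req = P / (r_n/Ω) = 309 / 1.247 = 247.8 mm total.
Round up → use L = 250 mm.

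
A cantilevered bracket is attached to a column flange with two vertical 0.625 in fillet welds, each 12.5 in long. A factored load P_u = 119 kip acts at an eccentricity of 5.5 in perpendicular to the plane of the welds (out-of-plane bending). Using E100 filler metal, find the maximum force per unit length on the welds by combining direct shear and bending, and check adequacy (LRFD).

E100XX → F_EXX = 100 ksi.
L_w = 2 × 12.5 = 25 in; section modulus (unit throat) S = 2 × L²/6 = 52.08 in².
Direct shear f_v = P/L_w = 119/25 = 4.76 kip/in.
Moment M = P × e = 119 × 5.5 = 654.5 kip·in; bending f_b = M/S = 12.57 kip/in.
f_max = √(f_v² + f_b²) = √(4.76² + 12.57²) = 13.44 kip/in.
φr_n = 0.75 × 0.6 × 100 × (0.707 × 0.625) = 19.88 kip/in → adequate.

f_max ≈ 13.4 kip/in; adequate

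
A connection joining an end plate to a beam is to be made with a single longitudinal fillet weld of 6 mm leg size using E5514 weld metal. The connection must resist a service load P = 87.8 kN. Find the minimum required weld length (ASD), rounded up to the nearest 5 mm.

L = 130 mm

E55XX → F_EXX = 550 MPa.
Throat t_e = 0.707 × 6 = 4.242 mm.
r_n/Ω = (0.6 × 550 × 4.242) / 2.0 = 699.9 N/mm = 0.6999 kN/mm.
L_req = P / (r_n/Ω) = 87.8 / 0.6999 = 125.4 mm total.
Round up → use L = 130 mm.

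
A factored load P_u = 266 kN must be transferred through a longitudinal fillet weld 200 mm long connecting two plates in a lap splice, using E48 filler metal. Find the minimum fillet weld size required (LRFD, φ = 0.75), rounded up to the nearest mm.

w = 9 mm

E48XX → F_EXX = 480 MPa.
Total weld length L = 200 mm.
Required throat t_e = P_u / (φ × 0.6 F_EXX × L) = 266 / (0.75 × 0.6 × 480 × 200 × 10⁻³) = 6.157 mm.
Required leg w = t_e / 0.707 = 8.709 mm → use 9 mm.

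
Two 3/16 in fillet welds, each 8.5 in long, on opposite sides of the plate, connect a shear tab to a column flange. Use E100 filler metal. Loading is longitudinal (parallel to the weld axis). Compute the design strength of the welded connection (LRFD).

E100XX → F_EXX = 100 ksi.
Effective throat t_e = 0.707 × 0.1875 = 0.1326 in.
Total length L = 17 in; A_we = 0.1326 × 17 = 2.254 in².
F_nw = 0.6 F_EXX = 0.6 × 100 = 60 ksi.
φR_n = 0.75 × 60 × 2.254 = 101.4 kip.

φR_n ≈ 101 kip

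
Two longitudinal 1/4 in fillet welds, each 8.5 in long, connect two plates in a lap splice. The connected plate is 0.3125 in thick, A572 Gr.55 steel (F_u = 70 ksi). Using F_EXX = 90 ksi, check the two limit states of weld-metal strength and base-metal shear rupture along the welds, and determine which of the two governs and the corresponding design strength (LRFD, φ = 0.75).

t_e = 0.707 × 0.25 = 0.1767 in; L = 17 in.
Weld metal: φR_n = 0.75 × 0.6 × 90 × 0.1767 × 17 = 121.7 kip.
Base metal (shear rupture): φR_n = 0.75 × 0.6 × 70 × 0.3125 × 17 = 167.3 kip.
Governing: weld metal.

φR_n ≈ 122 kip (weld metal governs)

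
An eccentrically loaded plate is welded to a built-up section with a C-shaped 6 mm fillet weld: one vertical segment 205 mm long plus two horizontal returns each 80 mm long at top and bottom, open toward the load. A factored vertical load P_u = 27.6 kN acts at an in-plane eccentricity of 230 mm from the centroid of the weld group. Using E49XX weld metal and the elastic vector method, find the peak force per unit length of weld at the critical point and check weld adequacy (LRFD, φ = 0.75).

f_max ≈ 336 N/mm; adequate

E49XX → F_EXX = 490 MPa.
Total weld length L_w = 365 mm. Treat welds as unit-width lines.
Centroid: x̄ = 2×80×40 / 365 = 17.53 mm from the vertical weld.
Polar moment about centroid: J = I_x + I_y = [205³/12 + 2×80×102.5²] + [205×17.53² + 2(80³/12 + 80×22.47²)] = 2628000 mm³.
Direct shear f_v = P/L_w = 27.6×10³ / 365 = 75.62 N/mm (vertical).
Torsion M = P·e = 27.6×10³ × 230 = 6348000 N·mm.
Critical point at (x, y) = (62.47, 102.5) from centroid. f_tx = M·y/J = 247.6 N/mm; f_ty = M·x/J = 150.9 N/mm.
Resultant f_max = √[f_tx² + (f_v + f_ty)²] = √[247.6² + (75.62 + 150.9)²] = 335.6 N/mm.
Capacity per unit length: φr_n = 0.75 × 0.6 × 490 × (0.707 × 6) = 935.4 N/mm.
335.6 ≤ 935.4 → adequate.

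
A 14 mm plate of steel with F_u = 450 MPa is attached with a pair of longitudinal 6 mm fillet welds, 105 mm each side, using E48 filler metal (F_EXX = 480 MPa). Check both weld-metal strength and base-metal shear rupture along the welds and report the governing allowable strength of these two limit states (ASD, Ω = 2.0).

t_e = 0.707 × 6 = 4.242 mm; L = 210 mm.
Weld metal: R_n/Ω = (1/2.0) × 0.6 × 480 × 4.242 × 210 × 10⁻³ = 128.3 kN.
Base metal (shear rupture): R_n/Ω = (1/2.0) × 0.6 × 450 × 14 × 210 × 10⁻³ = 396.9 kN.
Governing: weld metal.

R_n/Ω ≈ 128 kN (weld metal governs)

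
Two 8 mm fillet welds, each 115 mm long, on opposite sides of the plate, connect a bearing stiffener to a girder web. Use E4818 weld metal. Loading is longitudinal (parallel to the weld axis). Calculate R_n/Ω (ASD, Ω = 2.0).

E48XX → F_EXX = 480 MPa.
Effective throat t_e = 0.707 × 8 = 5.656 mm.
Total length L = 230 mm; A_we = 5.656 × 230 = 1301 mm².
F_nw = 0.6 F_EXX = 0.6 × 480 = 288 MPa.
R_n = 288 × 1301 × 10⁻³ = 374.7 kN; R_n/Ω = 374.7/2.0 = 187.3 kN.

R_n/Ω ≈ 187 kN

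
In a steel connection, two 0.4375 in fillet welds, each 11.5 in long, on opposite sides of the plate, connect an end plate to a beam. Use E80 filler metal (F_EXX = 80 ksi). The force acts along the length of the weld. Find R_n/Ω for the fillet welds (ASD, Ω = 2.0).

R_n/Ω ≈ 171 kips

Effective throat t_e = 0.707 × 0.4375 = 0.3093 in.
Total length L = 23 in; A_we = 0.3093 × 23 = 7.114 in².
F_nw = 0.6 F_EXX = 0.6 × 80 = 48 ksi.
R_n = 48 × 7.114 = 341.5 kips; R_n/Ω = 341.5/2.0 = 170.7 kips.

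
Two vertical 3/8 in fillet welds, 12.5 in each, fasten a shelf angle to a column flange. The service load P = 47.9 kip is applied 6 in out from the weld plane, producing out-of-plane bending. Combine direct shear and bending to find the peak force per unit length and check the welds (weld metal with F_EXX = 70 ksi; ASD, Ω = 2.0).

f_max ≈ 5.84 kip/in; NOT adequate

L_w = 2 × 12.5 = 25 in; section modulus (unit throat) S = 2 × L²/6 = 52.08 in².
Direct shear f_v = P/L_w = 47.9/25 = 1.916 kip/in.
Moment M = P × e = 47.9 × 6 = 287.4 kip·in; bending f_b = M/S = 5.518 kip/in.
f_max = √(f_v² + f_b²) = √(1.916² + 5.518²) = 5.841 kip/in.
r_n/Ω = (1/2.0) × 0.6 × 70 × (0.707 × 0.375) = 5.568 kip/in → NOT adequate.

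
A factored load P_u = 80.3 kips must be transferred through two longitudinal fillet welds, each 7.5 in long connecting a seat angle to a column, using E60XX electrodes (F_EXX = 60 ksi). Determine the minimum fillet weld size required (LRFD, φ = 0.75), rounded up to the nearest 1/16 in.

Total weld length L = 15 in.
Required throat t_e = P_u / (φ × 0.6 F_EXX × L) = 80.3 / (0.75 × 0.6 × 60 × 15) = 0.1983 in.
Required leg w = t_e / 0.707 = 0.2804 in → use 5/16 in.

w = 5/16 in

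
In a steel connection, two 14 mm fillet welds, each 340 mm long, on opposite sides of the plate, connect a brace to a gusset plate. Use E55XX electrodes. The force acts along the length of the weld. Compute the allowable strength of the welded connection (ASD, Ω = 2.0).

E55XX → F_EXX = 550 MPa.
Effective throat t_e = 0.707 × 14 = 9.898 mm.
Total length L = 680 mm; A_we = 9.898 × 680 = 6731 mm².
F_nw = 0.6 F_EXX = 0.6 × 550 = 330 MPa.
R_n = 330 × 6731 × 10⁻³ = 2221 kN; R_n/Ω = 2221/2.0 = 1111 kN.

R_n/Ω ≈ 1110 kN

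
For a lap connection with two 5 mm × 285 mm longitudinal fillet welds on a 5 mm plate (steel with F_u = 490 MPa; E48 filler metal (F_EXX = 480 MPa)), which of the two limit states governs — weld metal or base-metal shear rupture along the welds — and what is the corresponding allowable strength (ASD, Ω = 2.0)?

t_e = 0.707 × 5 = 3.535 mm; L = 570 mm.
Weld metal: R_n/Ω = (1/2.0) × 0.6 × 480 × 3.535 × 570 × 10⁻³ = 290.2 kN.
Base metal (shear rupture): R_n/Ω = (1/2.0) × 0.6 × 490 × 5 × 570 × 10⁻³ = 418.9 kN.
Governing: weld metal.

R_n/Ω ≈ 290 kN (weld metal governs)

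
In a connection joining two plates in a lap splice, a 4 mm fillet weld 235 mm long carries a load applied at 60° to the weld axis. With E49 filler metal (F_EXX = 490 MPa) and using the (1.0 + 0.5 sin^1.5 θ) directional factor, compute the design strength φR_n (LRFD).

t_e = 0.707 × 4 = 2.828 mm; A_we = 2.828 × 235 = 664.6 mm².
Directional factor: 1.0 + 0.5 sin^1.5(60°) = 1.403.
F_nw = 0.6 × 490 × 1.403 = 412.5 MPa.
φR_n = 0.75 × 412.5 × 664.6 × 10⁻³ = 205.6 kN.

φR_n ≈ 206 kN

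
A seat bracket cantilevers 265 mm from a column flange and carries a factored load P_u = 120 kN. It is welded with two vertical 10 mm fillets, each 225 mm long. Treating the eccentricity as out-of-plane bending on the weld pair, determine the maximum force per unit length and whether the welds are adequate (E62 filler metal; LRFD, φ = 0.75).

E62XX → F_EXX = 620 MPa.
L_w = 2 × 225 = 450 mm; section modulus (unit throat) S = 2 × L²/6 = 16880 mm².
Direct shear f_v = P/L_w = 120×10³/450 = 266.7 N/mm.
Moment M = P × e = 120×10³ × 265 = 31800000 N·mm; bending f_b = M/S = 1884 N/mm.
f_max = √(f_v² + f_b²) = √(266.7² + 1884²) = 1903 N/mm.
φr_n = 0.75 × 0.6 × 620 × (0.707 × 10) = 1973 N/mm → adequate.

f_max ≈ 1900 N/mm; adequate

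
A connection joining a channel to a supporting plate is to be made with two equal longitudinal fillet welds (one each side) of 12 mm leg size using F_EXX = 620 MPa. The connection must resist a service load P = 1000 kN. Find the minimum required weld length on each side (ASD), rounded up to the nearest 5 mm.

L = 320 mm on each side

Throat t_e = 0.707 × 12 = 8.484 mm.
r_n/Ω = (0.6 × 620 × 8.484) / 2.0 = 1578 N/mm = 1.578 kN/mm.
L_req = P / (r_n/Ω) = 1000 / 1.578 = 633.7 mm total.
Per side: 633.7 / 2 = 316.9 mm.
Round up → use L = 320 mm on each side.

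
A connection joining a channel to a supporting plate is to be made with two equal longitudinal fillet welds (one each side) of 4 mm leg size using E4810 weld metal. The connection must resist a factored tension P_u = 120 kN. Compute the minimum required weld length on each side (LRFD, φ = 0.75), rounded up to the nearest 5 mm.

L = 100 mm on each side

E48XX → F_EXX = 480 MPa.
Throat t_e = 0.707 × 4 = 2.828 mm.
φr_n = 0.75 × 0.6 × 480 × 2.828 × 10⁻³ = 0.6108 kN/mm.
L_req = P_u / φr_n = 120 / 0.6108 = 196.4 mm total.
Per side: 196.4 / 2 = 98.22 mm.
Round up → use L = 100 mm on each side.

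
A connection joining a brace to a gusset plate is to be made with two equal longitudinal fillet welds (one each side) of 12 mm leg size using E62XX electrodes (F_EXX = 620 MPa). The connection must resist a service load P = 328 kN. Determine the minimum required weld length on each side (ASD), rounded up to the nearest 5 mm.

L = 105 mm on each side

Throat t_e = 0.707 × 12 = 8.484 mm.
r_n/Ω = (0.6 × 620 × 8.484) / 2.0 = 1578 N/mm = 1.578 kN/mm.
L_req = P / (r_n/Ω) = 328 / 1.578 = 207.9 mm total.
Per side: 207.9 / 2 = 103.9 mm.
Round up → use L = 105 mm on each side.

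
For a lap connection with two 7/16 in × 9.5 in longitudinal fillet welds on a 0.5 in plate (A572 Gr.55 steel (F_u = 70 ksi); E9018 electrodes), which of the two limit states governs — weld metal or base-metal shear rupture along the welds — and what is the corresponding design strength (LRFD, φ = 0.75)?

E90XX → F_EXX = 90 ksi.
t_e = 0.707 × 0.4375 = 0.3093 in; L = 19 in.
Weld metal: φR_n = 0.75 × 0.6 × 90 × 0.3093 × 19 = 238 kip.
Base metal (shear rupture): φR_n = 0.75 × 0.6 × 70 × 0.5 × 19 = 299.2 kip.
Governing: weld metal.

φR_n ≈ 238 kip (weld metal governs)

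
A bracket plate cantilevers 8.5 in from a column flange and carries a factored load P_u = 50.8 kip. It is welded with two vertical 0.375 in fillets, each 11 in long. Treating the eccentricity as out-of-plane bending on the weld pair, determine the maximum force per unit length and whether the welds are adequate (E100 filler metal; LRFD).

f_max ≈ 11 kip/in; adequate

E100XX → F_EXX = 100 ksi.
L_w = 2 × 11 = 22 in; section modulus (unit throat) S = 2 × L²/6 = 40.33 in².
Direct shear f_v = P/L_w = 50.8/22 = 2.309 kip/in.
Moment M = P × e = 50.8 × 8.5 = 431.8 kip·in; bending f_b = M/S = 10.71 kip/in.
f_max = √(f_v² + f_b²) = √(2.309² + 10.71²) = 10.95 kip/in.
φr_n = 0.75 × 0.6 × 100 × (0.707 × 0.375) = 11.93 kip/in → adequate.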